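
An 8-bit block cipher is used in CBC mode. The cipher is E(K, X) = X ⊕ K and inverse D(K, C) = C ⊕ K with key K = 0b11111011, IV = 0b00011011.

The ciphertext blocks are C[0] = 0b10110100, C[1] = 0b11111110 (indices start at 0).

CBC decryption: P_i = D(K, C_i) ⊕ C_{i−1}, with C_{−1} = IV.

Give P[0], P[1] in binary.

P[0] = 0b01010100, P[1] = 0b10110001

P[0]: D(K, 0b10110100) = 0b01001111; 0b01001111 ⊕ 0b00011011 = 0b01010100.
P[1]: D(K, 0b11111110) = 0b00000101; 0b00000101 ⊕ 0b10110100 = 0b10110001.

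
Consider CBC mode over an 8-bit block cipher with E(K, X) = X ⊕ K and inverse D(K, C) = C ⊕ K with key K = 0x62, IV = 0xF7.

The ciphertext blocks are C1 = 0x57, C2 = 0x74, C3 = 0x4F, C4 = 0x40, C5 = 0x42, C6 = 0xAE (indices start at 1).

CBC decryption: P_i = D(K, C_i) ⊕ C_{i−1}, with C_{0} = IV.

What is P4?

P4: D(K, 0x40) = 0x22; 0x22 ⊕ 0x4F = 0x6D.

P4 = 0x6D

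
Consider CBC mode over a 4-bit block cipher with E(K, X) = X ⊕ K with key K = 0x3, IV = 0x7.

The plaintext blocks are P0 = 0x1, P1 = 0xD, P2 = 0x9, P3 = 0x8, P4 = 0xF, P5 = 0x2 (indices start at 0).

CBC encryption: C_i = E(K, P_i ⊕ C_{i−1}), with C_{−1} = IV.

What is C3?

C3 = 0xA

C0: P0 ⊕ 0x7 = 0x6; E(K, 0x6) = 0x5.
C1: P1 ⊕ 0x5 = 0x8; E(K, 0x8) = 0xB.
C2: P2 ⊕ 0xB = 0x2; E(K, 0x2) = 0x1.
C3: P3 ⊕ 0x1 = 0x9; E(K, 0x9) = 0xA.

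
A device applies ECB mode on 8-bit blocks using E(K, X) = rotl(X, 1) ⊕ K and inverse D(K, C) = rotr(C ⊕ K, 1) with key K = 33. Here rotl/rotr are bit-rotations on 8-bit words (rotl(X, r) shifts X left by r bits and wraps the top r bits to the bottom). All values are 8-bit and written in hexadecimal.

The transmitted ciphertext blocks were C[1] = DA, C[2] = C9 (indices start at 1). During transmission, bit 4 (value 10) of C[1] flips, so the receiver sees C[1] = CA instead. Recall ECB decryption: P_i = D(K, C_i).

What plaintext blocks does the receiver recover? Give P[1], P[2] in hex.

P[1] = FC, P[2] = 7D

Only C[1] changed, to CA. In ECB, a change in C_i affects only P_i. Decrypting the received ciphertext:
P[1]: D(K, CA) = FC.
P[2]: D(K, C9) = 7D.
Blocks that differ from the original plaintext: P[1].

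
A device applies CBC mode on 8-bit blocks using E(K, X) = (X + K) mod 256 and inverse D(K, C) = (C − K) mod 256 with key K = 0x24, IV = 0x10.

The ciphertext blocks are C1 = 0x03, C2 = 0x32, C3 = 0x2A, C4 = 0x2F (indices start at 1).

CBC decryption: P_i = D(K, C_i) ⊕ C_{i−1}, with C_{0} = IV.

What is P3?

P3: D(K, 0x2A) = 0x06; 0x06 ⊕ 0x32 = 0x34.

P3 = 0x34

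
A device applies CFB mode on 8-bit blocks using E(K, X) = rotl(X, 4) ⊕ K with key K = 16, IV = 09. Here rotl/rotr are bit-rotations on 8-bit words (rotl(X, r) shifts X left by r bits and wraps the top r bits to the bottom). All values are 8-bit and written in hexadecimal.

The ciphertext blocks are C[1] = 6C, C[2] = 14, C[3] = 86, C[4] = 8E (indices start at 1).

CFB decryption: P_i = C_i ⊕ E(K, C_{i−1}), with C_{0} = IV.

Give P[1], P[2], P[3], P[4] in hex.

P[1]: E(K, 09) = 86; 6C ⊕ 86 = EA.
P[2]: E(K, 6C) = D0; 14 ⊕ D0 = C4.
P[3]: E(K, 14) = 57; 86 ⊕ 57 = D1.
P[4]: E(K, 86) = 7E; 8E ⊕ 7E = F0.

P[1] = EA, P[2] = C4, P[3] = D1, P[4] = F0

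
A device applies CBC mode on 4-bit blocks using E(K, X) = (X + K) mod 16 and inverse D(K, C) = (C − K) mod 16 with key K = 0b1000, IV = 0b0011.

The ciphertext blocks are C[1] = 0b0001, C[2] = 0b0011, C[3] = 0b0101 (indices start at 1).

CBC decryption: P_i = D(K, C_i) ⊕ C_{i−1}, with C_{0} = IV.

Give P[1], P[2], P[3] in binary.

P[1] = 0b1010, P[2] = 0b1010, P[3] = 0b1110

P[1]: D(K, 0b0001) = 0b1001; 0b1001 ⊕ 0b0011 = 0b1010.
P[2]: D(K, 0b0011) = 0b1011; 0b1011 ⊕ 0b0001 = 0b1010.
P[3]: D(K, 0b0101) = 0b1101; 0b1101 ⊕ 0b0011 = 0b1110.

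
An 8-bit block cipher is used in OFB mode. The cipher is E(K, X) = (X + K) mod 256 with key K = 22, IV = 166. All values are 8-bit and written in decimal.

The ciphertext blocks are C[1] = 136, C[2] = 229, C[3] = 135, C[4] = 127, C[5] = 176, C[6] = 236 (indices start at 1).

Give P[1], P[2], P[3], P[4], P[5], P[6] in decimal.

OFB decryption: S_i = E(K, S_{i−1}) with S_{0} = IV; P_i = C_i ⊕ S_i.
P[1]: S = E(K, 166) = 188; 136 ⊕ 188 = 52.
P[2]: S = E(K, 188) = 210; 229 ⊕ 210 = 55.
P[3]: S = E(K, 210) = 232; 135 ⊕ 232 = 111.
P[4]: S = E(K, 232) = 254; 127 ⊕ 254 = 129.
P[5]: S = E(K, 254) = 20; 176 ⊕ 20 = 164.
P[6]: S = E(K, 20) = 42; 236 ⊕ 42 = 198.

P[1] = 52, P[2] = 55, P[3] = 111, P[4] = 129, P[5] = 164, P[6] = 198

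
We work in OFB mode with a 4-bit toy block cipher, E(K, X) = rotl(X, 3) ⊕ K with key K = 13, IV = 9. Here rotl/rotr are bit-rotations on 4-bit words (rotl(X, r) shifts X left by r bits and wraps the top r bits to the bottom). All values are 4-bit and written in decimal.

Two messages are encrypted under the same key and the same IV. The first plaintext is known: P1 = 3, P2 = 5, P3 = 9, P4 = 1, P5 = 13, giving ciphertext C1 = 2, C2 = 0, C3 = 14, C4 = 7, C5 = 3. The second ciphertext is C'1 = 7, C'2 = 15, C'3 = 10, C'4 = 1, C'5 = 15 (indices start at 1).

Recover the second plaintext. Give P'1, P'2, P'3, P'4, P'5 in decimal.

P'1 = 6, P'2 = 10, P'3 = 13, P'4 = 7, P'5 = 1

In OFB with a reused IV, both messages share the same keystream S_i, so C_i ⊕ C'_i = P_i ⊕ P'_i and thus P'_i = P_i ⊕ C_i ⊕ C'_i.
P'1: 3 ⊕ 2 ⊕ 7 = 6.
P'2: 5 ⊕ 0 ⊕ 15 = 10.
P'3: 9 ⊕ 14 ⊕ 10 = 13.
P'4: 1 ⊕ 7 ⊕ 1 = 7.
P'5: 13 ⊕ 3 ⊕ 15 = 1.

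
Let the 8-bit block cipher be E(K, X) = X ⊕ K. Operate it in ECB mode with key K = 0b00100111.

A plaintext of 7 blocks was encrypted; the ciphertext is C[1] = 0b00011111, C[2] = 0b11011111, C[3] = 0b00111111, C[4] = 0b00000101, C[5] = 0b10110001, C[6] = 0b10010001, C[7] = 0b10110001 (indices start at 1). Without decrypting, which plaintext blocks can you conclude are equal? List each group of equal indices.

P[5] = P[7]

ECB encrypts each block independently with the same key, so equal ciphertext blocks imply equal plaintext blocks.
C[5] = C[7] = 0b10110001, so P[5] = P[7].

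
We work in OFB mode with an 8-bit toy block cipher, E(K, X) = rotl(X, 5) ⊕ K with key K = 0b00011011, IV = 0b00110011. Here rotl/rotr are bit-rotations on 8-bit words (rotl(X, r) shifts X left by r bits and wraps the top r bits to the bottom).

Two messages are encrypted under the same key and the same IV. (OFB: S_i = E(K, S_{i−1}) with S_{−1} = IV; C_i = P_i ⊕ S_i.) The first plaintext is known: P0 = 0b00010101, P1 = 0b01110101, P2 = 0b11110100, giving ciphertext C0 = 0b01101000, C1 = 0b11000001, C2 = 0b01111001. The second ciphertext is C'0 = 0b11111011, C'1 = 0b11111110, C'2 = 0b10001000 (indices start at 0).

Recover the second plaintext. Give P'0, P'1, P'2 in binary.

In OFB with a reused IV, both messages share the same keystream S_i, so C_i ⊕ C'_i = P_i ⊕ P'_i and thus P'_i = P_i ⊕ C_i ⊕ C'_i.
P'0: 0b00010101 ⊕ 0b01101000 ⊕ 0b11111011 = 0b10000110.
P'1: 0b01110101 ⊕ 0b11000001 ⊕ 0b11111110 = 0b01001010.
P'2: 0b11110100 ⊕ 0b01111001 ⊕ 0b10001000 = 0b00000101.

P'0 = 0b10000110, P'1 = 0b01001010, P'2 = 0b00000101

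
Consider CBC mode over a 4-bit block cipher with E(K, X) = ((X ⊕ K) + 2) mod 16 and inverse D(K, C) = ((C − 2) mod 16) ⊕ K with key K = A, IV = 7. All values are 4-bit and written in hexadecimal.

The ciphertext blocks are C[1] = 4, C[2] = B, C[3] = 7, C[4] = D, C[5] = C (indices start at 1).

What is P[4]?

CBC decryption: P_i = D(K, C_i) ⊕ C_{i−1}, with C_{0} = IV.
P[4]: D(K, D) = 1; 1 ⊕ 7 = 6.

P[4] = 6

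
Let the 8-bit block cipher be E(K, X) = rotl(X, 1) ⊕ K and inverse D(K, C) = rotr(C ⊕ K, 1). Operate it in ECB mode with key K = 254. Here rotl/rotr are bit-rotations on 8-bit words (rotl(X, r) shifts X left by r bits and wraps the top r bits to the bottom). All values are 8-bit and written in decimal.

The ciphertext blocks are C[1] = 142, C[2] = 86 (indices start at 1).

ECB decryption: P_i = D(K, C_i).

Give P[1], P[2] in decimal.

P[1]: D(K, 142) = 56.
P[2]: D(K, 86) = 84.

P[1] = 56, P[2] = 84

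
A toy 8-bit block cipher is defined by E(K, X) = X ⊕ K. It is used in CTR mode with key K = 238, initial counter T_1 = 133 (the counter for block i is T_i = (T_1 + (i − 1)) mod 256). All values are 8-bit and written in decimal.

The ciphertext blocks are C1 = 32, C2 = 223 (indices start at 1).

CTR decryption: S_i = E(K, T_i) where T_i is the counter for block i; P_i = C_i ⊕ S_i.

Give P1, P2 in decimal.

P1 = 75, P2 = 183

P1: T = 133, S = E(K, T) = 107; 32 ⊕ 107 = 75.
P2: T = 134, S = E(K, T) = 104; 223 ⊕ 104 = 183.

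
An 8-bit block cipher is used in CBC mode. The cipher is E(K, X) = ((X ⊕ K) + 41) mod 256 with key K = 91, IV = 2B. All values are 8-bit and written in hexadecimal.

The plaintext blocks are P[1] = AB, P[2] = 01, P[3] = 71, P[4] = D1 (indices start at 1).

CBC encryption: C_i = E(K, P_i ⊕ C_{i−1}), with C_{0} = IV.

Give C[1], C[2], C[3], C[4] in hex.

C[1]: P[1] ⊕ 2B = 80; E(K, 80) = 52.
C[2]: P[2] ⊕ 52 = 53; E(K, 53) = 03.
C[3]: P[3] ⊕ 03 = 72; E(K, 72) = 24.
C[4]: P[4] ⊕ 24 = F5; E(K, F5) = A5.

C[1] = 52, C[2] = 03, C[3] = 24, C[4] = A5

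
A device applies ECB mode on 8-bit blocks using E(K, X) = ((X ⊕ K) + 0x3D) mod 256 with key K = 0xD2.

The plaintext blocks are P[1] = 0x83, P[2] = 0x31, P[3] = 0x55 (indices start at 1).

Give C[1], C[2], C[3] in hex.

C[1] = 0x8E, C[2] = 0x20, C[3] = 0xC4

ECB encryption: C_i = E(K, P_i).
C[1]: E(K, 0x83) = 0x8E.
C[2]: E(K, 0x31) = 0x20.
C[3]: E(K, 0x55) = 0xC4.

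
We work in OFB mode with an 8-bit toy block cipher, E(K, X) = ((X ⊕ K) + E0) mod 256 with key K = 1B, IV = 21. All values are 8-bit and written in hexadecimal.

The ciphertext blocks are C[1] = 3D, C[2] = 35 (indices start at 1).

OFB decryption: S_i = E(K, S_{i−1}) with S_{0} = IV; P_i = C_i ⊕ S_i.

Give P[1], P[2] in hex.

P[1]: S = E(K, 21) = 1A; 3D ⊕ 1A = 27.
P[2]: S = E(K, 1A) = E1; 35 ⊕ E1 = D4.

P[1] = 27, P[2] = D4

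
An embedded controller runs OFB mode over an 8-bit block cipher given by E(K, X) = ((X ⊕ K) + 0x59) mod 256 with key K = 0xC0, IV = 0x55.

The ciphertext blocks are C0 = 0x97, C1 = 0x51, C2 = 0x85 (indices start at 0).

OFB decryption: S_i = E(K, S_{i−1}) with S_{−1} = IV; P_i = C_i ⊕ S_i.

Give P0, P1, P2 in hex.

P0: S = E(K, 0x55) = 0xEE; 0x97 ⊕ 0xEE = 0x79.
P1: S = E(K, 0xEE) = 0x87; 0x51 ⊕ 0x87 = 0xD6.
P2: S = E(K, 0x87) = 0xA0; 0x85 ⊕ 0xA0 = 0x25.

P0 = 0x79, P1 = 0xD6, P2 = 0x25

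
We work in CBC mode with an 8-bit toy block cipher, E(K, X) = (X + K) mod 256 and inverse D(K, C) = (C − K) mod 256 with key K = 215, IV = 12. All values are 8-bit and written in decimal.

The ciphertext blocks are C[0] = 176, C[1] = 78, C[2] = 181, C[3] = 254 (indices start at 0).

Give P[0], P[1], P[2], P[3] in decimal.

P[0] = 213, P[1] = 199, P[2] = 144, P[3] = 146

CBC decryption: P_i = D(K, C_i) ⊕ C_{i−1}, with C_{−1} = IV.
P[0]: D(K, 176) = 217; 217 ⊕ 12 = 213.
P[1]: D(K, 78) = 119; 119 ⊕ 176 = 199.
P[2]: D(K, 181) = 222; 222 ⊕ 78 = 144.
P[3]: D(K, 254) = 39; 39 ⊕ 181 = 146.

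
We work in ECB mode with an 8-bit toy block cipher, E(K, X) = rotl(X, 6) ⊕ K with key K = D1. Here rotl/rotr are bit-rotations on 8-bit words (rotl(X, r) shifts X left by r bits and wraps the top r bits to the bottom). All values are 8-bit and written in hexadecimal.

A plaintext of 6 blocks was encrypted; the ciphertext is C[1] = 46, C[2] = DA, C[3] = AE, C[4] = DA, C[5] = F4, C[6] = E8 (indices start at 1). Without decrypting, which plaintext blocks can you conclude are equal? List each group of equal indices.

ECB encrypts each block independently with the same key, so equal ciphertext blocks imply equal plaintext blocks.
C[2] = C[4] = DA, so P[2] = P[4].

P[2] = P[4]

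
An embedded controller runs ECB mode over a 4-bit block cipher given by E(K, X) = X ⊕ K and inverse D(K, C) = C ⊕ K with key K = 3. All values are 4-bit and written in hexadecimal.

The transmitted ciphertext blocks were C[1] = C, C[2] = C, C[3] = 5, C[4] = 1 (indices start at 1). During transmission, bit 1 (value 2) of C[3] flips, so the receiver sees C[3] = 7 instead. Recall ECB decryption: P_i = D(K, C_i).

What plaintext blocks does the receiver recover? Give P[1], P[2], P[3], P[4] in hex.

P[1] = F, P[2] = F, P[3] = 4, P[4] = 2

Only C[3] changed, to 7. In ECB, a change in C_i affects only P_i. Decrypting the received ciphertext:
P[1]: D(K, C) = F.
P[2]: D(K, C) = F.
P[3]: D(K, 7) = 4.
P[4]: D(K, 1) = 2.
Blocks that differ from the original plaintext: P[3].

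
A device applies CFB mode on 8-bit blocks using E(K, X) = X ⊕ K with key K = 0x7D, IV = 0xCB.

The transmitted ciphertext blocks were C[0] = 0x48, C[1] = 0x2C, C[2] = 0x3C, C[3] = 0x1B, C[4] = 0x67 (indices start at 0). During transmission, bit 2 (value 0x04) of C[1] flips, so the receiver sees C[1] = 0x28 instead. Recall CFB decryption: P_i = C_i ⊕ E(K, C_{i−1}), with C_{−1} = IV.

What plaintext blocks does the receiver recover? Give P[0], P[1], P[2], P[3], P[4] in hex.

Only C[1] changed, to 0x28. In CFB, a change in C_i flips the same bit in P_i and garbles P_{i+1}. Decrypting the received ciphertext:
P[0]: E(K, 0xCB) = 0xB6; 0x48 ⊕ 0xB6 = 0xFE.
P[1]: E(K, 0x48) = 0x35; 0x28 ⊕ 0x35 = 0x1D.
P[2]: E(K, 0x28) = 0x55; 0x3C ⊕ 0x55 = 0x69.
P[3]: E(K, 0x3C) = 0x41; 0x1B ⊕ 0x41 = 0x5A.
P[4]: E(K, 0x1B) = 0x66; 0x67 ⊕ 0x66 = 0x01.
Blocks that differ from the original plaintext: P[1], P[2].

P[0] = 0xFE, P[1] = 0x1D, P[2] = 0x69, P[3] = 0x5A, P[4] = 0x01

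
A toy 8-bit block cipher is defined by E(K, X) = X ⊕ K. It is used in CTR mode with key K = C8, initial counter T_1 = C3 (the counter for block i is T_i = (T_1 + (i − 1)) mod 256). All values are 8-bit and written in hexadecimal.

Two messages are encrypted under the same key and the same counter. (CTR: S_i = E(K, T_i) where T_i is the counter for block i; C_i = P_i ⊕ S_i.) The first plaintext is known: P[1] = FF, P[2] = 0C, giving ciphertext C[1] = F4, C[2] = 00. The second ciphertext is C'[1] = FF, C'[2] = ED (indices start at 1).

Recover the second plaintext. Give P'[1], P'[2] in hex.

In CTR with a reused counter, both messages share the same keystream S_i, so C_i ⊕ C'_i = P_i ⊕ P'_i and thus P'_i = P_i ⊕ C_i ⊕ C'_i.
P'[1]: FF ⊕ F4 ⊕ FF = F4.
P'[2]: 0C ⊕ 00 ⊕ ED = E1.

P'[1] = F4, P'[2] = E1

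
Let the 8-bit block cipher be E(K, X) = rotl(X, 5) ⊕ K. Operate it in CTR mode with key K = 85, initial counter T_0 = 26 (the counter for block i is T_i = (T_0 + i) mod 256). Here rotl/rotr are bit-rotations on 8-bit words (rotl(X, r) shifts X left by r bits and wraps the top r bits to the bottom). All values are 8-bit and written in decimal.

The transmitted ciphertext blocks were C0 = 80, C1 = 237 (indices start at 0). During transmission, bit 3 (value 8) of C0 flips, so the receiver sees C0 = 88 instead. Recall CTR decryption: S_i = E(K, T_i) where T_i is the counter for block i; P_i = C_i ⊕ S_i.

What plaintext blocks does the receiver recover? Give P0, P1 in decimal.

P0 = 78, P1 = 219

Only C0 changed, to 88. In CTR, a change in C_i flips the same bit in P_i only; the keystream is unaffected. Decrypting the received ciphertext:
P0: T = 26, S = E(K, T) = 22; 88 ⊕ 22 = 78.
P1: T = 27, S = E(K, T) = 54; 237 ⊕ 54 = 219.
Blocks that differ from the original plaintext: P0.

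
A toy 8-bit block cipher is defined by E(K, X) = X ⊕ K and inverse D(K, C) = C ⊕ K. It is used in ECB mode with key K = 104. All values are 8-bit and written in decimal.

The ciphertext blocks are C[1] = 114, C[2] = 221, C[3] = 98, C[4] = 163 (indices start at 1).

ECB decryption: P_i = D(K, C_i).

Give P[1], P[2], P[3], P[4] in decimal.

P[1] = 26, P[2] = 181, P[3] = 10, P[4] = 203

P[1]: D(K, 114) = 26.
P[2]: D(K, 221) = 181.
P[3]: D(K, 98) = 10.
P[4]: D(K, 163) = 203.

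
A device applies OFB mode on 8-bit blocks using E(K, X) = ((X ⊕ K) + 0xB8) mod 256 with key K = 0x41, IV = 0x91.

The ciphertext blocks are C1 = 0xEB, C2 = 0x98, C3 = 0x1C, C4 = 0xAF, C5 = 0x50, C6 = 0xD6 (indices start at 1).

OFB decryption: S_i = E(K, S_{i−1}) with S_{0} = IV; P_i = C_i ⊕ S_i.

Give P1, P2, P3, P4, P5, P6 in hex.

P1: S = E(K, 0x91) = 0x88; 0xEB ⊕ 0x88 = 0x63.
P2: S = E(K, 0x88) = 0x81; 0x98 ⊕ 0x81 = 0x19.
P3: S = E(K, 0x81) = 0x78; 0x1C ⊕ 0x78 = 0x64.
P4: S = E(K, 0x78) = 0xF1; 0xAF ⊕ 0xF1 = 0x5E.
P5: S = E(K, 0xF1) = 0x68; 0x50 ⊕ 0x68 = 0x38.
P6: S = E(K, 0x68) = 0xE1; 0xD6 ⊕ 0xE1 = 0x37.

P1 = 0x63, P2 = 0x19, P3 = 0x64, P4 = 0x5E, P5 = 0x38, P6 = 0x37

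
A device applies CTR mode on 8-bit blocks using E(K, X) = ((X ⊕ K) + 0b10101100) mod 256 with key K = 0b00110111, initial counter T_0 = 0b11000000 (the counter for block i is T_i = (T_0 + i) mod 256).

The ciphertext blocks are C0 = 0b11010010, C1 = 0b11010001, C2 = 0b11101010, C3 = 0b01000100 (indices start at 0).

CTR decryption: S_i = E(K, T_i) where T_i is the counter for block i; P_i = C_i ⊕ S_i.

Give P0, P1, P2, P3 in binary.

P0: T = 0b11000000, S = E(K, T) = 0b10100011; 0b11010010 ⊕ 0b10100011 = 0b01110001.
P1: T = 0b11000001, S = E(K, T) = 0b10100010; 0b11010001 ⊕ 0b10100010 = 0b01110011.
P2: T = 0b11000010, S = E(K, T) = 0b10100001; 0b11101010 ⊕ 0b10100001 = 0b01001011.
P3: T = 0b11000011, S = E(K, T) = 0b10100000; 0b01000100 ⊕ 0b10100000 = 0b11100100.

P0 = 0b01110001, P1 = 0b01110011, P2 = 0b01001011, P3 = 0b11100100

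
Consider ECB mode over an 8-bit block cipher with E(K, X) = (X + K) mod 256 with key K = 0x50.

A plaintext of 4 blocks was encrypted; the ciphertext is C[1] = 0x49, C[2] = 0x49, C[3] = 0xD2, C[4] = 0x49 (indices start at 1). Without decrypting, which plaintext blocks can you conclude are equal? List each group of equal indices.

P[1] = P[2] = P[4]

ECB encrypts each block independently with the same key, so equal ciphertext blocks imply equal plaintext blocks.
C[1] = C[2] = C[4] = 0x49, so P[1] = P[2] = P[4].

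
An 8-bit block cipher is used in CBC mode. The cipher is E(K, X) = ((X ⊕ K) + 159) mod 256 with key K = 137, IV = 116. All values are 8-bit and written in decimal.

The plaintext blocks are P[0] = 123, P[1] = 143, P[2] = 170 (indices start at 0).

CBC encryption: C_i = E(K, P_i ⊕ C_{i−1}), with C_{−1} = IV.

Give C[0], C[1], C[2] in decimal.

C[0]: P[0] ⊕ 116 = 15; E(K, 15) = 37.
C[1]: P[1] ⊕ 37 = 170; E(K, 170) = 194.
C[2]: P[2] ⊕ 194 = 104; E(K, 104) = 128.

C[0] = 37, C[1] = 194, C[2] = 128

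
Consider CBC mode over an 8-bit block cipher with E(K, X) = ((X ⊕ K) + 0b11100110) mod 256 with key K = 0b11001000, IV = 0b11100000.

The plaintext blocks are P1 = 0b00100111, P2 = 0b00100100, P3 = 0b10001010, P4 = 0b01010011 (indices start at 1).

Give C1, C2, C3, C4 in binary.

C1 = 0b11110101, C2 = 0b11111111, C3 = 0b10100011, C4 = 0b00011110

CBC encryption: C_i = E(K, P_i ⊕ C_{i−1}), with C_{0} = IV.
C1: P1 ⊕ 0b11100000 = 0b11000111; E(K, 0b11000111) = 0b11110101.
C2: P2 ⊕ 0b11110101 = 0b11010001; E(K, 0b11010001) = 0b11111111.
C3: P3 ⊕ 0b11111111 = 0b01110101; E(K, 0b01110101) = 0b10100011.
C4: P4 ⊕ 0b10100011 = 0b11110000; E(K, 0b11110000) = 0b00011110.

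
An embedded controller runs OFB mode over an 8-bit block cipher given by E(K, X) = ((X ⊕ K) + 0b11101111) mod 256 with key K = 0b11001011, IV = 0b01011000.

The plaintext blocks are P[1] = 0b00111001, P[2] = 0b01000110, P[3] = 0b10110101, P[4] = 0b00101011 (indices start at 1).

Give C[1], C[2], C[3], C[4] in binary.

OFB encryption: S_i = E(K, S_{i−1}) with S_{0} = IV; C_i = P_i ⊕ S_i.
C[1]: S = E(K, 0b01011000) = 0b10000010; 0b00111001 ⊕ 0b10000010 = 0b10111011.
C[2]: S = E(K, 0b10000010) = 0b00111000; 0b01000110 ⊕ 0b00111000 = 0b01111110.
C[3]: S = E(K, 0b00111000) = 0b11100010; 0b10110101 ⊕ 0b11100010 = 0b01010111.
C[4]: S = E(K, 0b11100010) = 0b00011000; 0b00101011 ⊕ 0b00011000 = 0b00110011.

C[1] = 0b10111011, C[2] = 0b01111110, C[3] = 0b01010111, C[4] = 0b00110011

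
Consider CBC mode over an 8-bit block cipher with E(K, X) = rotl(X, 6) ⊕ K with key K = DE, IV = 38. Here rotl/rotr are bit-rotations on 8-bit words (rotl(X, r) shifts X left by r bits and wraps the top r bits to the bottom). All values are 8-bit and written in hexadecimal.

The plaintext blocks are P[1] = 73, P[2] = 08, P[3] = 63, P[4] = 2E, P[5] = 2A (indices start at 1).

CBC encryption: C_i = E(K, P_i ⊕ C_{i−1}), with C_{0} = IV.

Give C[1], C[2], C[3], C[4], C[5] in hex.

C[1] = 0C, C[2] = DF, C[3] = F1, C[4] = 29, C[5] = 1E

C[1]: P[1] ⊕ 38 = 4B; E(K, 4B) = 0C.
C[2]: P[2] ⊕ 0C = 04; E(K, 04) = DF.
C[3]: P[3] ⊕ DF = BC; E(K, BC) = F1.
C[4]: P[4] ⊕ F1 = DF; E(K, DF) = 29.
C[5]: P[5] ⊕ 29 = 03; E(K, 03) = 1E.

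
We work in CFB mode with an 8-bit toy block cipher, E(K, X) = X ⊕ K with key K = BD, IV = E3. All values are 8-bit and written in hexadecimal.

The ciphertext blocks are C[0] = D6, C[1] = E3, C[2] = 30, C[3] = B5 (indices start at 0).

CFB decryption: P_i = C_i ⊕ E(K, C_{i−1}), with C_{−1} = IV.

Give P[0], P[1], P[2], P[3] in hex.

P[0] = 88, P[1] = 88, P[2] = 6E, P[3] = 38

P[0]: E(K, E3) = 5E; D6 ⊕ 5E = 88.
P[1]: E(K, D6) = 6B; E3 ⊕ 6B = 88.
P[2]: E(K, E3) = 5E; 30 ⊕ 5E = 6E.
P[3]: E(K, 30) = 8D; B5 ⊕ 8D = 38.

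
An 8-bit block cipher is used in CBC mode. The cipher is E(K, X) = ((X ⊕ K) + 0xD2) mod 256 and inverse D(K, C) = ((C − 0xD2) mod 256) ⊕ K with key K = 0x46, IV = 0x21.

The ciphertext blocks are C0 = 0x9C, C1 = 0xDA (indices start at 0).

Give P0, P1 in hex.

P0 = 0xAD, P1 = 0xD2

CBC decryption: P_i = D(K, C_i) ⊕ C_{i−1}, with C_{−1} = IV.
P0: D(K, 0x9C) = 0x8C; 0x8C ⊕ 0x21 = 0xAD.
P1: D(K, 0xDA) = 0x4E; 0x4E ⊕ 0x9C = 0xD2.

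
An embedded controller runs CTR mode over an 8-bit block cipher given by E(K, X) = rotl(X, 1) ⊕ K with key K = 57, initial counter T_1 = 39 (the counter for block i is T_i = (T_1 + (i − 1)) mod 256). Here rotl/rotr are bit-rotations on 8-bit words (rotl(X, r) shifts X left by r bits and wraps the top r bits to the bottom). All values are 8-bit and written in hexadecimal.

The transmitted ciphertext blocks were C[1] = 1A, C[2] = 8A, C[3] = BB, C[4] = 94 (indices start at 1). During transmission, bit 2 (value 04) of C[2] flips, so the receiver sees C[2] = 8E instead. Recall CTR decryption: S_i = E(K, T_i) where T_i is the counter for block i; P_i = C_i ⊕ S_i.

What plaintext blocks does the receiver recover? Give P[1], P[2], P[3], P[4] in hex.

P[1] = 3F, P[2] = AD, P[3] = 9A, P[4] = BB

Only C[2] changed, to 8E. In CTR, a change in C_i flips the same bit in P_i only; the keystream is unaffected. Decrypting the received ciphertext:
P[1]: T = 39, S = E(K, T) = 25; 1A ⊕ 25 = 3F.
P[2]: T = 3A, S = E(K, T) = 23; 8E ⊕ 23 = AD.
P[3]: T = 3B, S = E(K, T) = 21; BB ⊕ 21 = 9A.
P[4]: T = 3C, S = E(K, T) = 2F; 94 ⊕ 2F = BB.
Blocks that differ from the original plaintext: P[2].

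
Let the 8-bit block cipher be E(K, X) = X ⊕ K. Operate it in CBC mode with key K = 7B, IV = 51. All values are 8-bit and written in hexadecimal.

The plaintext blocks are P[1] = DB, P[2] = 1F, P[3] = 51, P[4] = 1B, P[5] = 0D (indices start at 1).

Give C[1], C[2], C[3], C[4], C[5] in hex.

C[1] = F1, C[2] = 95, C[3] = BF, C[4] = DF, C[5] = A9

CBC encryption: C_i = E(K, P_i ⊕ C_{i−1}), with C_{0} = IV.
C[1]: P[1] ⊕ 51 = 8A; E(K, 8A) = F1.
C[2]: P[2] ⊕ F1 = EE; E(K, EE) = 95.
C[3]: P[3] ⊕ 95 = C4; E(K, C4) = BF.
C[4]: P[4] ⊕ BF = A4; E(K, A4) = DF.
C[5]: P[5] ⊕ DF = D2; E(K, D2) = A9.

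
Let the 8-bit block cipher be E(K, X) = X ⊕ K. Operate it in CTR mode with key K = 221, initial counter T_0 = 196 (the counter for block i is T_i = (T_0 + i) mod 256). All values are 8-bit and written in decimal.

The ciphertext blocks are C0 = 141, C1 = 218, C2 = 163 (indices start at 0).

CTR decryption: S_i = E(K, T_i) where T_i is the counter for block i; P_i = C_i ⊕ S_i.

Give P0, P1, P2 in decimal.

P0: T = 196, S = E(K, T) = 25; 141 ⊕ 25 = 148.
P1: T = 197, S = E(K, T) = 24; 218 ⊕ 24 = 194.
P2: T = 198, S = E(K, T) = 27; 163 ⊕ 27 = 184.

P0 = 148, P1 = 194, P2 = 184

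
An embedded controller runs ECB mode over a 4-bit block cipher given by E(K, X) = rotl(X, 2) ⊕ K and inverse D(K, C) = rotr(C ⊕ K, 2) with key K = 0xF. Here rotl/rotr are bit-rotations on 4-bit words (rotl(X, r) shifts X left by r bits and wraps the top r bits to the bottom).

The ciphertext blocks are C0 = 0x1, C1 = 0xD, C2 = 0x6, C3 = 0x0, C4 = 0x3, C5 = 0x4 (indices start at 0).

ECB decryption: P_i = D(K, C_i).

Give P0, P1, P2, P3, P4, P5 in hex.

P0 = 0xB, P1 = 0x8, P2 = 0x6, P3 = 0xF, P4 = 0x3, P5 = 0xE

P0: D(K, 0x1) = 0xB.
P1: D(K, 0xD) = 0x8.
P2: D(K, 0x6) = 0x6.
P3: D(K, 0x0) = 0xF.
P4: D(K, 0x3) = 0x3.
P5: D(K, 0x4) = 0xE.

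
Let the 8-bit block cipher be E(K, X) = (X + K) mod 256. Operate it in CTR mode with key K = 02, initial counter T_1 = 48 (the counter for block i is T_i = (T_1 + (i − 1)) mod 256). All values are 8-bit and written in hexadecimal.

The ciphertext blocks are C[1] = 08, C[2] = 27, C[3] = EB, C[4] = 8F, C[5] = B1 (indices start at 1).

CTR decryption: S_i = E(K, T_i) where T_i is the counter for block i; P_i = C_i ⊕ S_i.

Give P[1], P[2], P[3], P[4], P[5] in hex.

P[1]: T = 48, S = E(K, T) = 4A; 08 ⊕ 4A = 42.
P[2]: T = 49, S = E(K, T) = 4B; 27 ⊕ 4B = 6C.
P[3]: T = 4A, S = E(K, T) = 4C; EB ⊕ 4C = A7.
P[4]: T = 4B, S = E(K, T) = 4D; 8F ⊕ 4D = C2.
P[5]: T = 4C, S = E(K, T) = 4E; B1 ⊕ 4E = FF.

P[1] = 42, P[2] = 6C, P[3] = A7, P[4] = C2, P[5] = FF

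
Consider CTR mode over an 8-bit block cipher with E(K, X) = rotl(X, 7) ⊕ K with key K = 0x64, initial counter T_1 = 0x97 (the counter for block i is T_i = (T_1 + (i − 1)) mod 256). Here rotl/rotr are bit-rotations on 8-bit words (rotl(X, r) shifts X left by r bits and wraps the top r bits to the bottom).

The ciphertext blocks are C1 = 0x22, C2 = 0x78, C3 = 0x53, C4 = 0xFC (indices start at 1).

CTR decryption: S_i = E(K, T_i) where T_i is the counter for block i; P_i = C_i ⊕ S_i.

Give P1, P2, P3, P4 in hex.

P1 = 0x8D, P2 = 0x50, P3 = 0xFB, P4 = 0xD5

P1: T = 0x97, S = E(K, T) = 0xAF; 0x22 ⊕ 0xAF = 0x8D.
P2: T = 0x98, S = E(K, T) = 0x28; 0x78 ⊕ 0x28 = 0x50.
P3: T = 0x99, S = E(K, T) = 0xA8; 0x53 ⊕ 0xA8 = 0xFB.
P4: T = 0x9A, S = E(K, T) = 0x29; 0xFC ⊕ 0x29 = 0xD5.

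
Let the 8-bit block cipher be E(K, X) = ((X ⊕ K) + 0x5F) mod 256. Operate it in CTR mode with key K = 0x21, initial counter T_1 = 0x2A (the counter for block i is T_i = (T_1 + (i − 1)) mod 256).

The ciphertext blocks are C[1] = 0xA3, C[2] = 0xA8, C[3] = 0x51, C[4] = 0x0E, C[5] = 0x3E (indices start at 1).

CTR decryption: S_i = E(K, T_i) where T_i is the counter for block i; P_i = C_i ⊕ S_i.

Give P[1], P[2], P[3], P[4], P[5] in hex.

P[1]: T = 0x2A, S = E(K, T) = 0x6A; 0xA3 ⊕ 0x6A = 0xC9.
P[2]: T = 0x2B, S = E(K, T) = 0x69; 0xA8 ⊕ 0x69 = 0xC1.
P[3]: T = 0x2C, S = E(K, T) = 0x6C; 0x51 ⊕ 0x6C = 0x3D.
P[4]: T = 0x2D, S = E(K, T) = 0x6B; 0x0E ⊕ 0x6B = 0x65.
P[5]: T = 0x2E, S = E(K, T) = 0x6E; 0x3E ⊕ 0x6E = 0x50.

P[1] = 0xC9, P[2] = 0xC1, P[3] = 0x3D, P[4] = 0x65, P[5] = 0x50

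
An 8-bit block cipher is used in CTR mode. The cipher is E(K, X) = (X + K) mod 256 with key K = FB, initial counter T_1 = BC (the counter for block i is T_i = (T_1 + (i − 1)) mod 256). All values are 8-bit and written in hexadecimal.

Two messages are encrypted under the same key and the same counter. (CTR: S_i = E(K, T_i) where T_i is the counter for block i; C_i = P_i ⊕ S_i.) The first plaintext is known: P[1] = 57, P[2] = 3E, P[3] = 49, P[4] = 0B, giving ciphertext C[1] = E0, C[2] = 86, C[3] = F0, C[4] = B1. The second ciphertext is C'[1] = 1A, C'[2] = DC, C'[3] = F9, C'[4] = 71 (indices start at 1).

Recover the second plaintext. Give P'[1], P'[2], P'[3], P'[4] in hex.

P'[1] = AD, P'[2] = 64, P'[3] = 40, P'[4] = CB

In CTR with a reused counter, both messages share the same keystream S_i, so C_i ⊕ C'_i = P_i ⊕ P'_i and thus P'_i = P_i ⊕ C_i ⊕ C'_i.
P'[1]: 57 ⊕ E0 ⊕ 1A = AD.
P'[2]: 3E ⊕ 86 ⊕ DC = 64.
P'[3]: 49 ⊕ F0 ⊕ F9 = 40.
P'[4]: 0B ⊕ B1 ⊕ 71 = CB.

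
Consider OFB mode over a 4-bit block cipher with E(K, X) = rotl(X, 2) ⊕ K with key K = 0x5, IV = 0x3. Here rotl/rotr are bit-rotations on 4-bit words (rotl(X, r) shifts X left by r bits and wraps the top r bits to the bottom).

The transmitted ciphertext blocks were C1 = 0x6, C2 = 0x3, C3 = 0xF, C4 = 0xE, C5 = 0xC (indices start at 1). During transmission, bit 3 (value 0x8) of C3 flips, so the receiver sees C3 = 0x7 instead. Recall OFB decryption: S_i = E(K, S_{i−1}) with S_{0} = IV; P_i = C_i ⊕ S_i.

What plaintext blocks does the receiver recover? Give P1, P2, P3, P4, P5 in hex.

Only C3 changed, to 0x7. In OFB, a change in C_i flips the same bit in P_i only; the keystream is unaffected. Decrypting the received ciphertext:
P1: S = E(K, 0x3) = 0x9; 0x6 ⊕ 0x9 = 0xF.
P2: S = E(K, 0x9) = 0x3; 0x3 ⊕ 0x3 = 0x0.
P3: S = E(K, 0x3) = 0x9; 0x7 ⊕ 0x9 = 0xE.
P4: S = E(K, 0x9) = 0x3; 0xE ⊕ 0x3 = 0xD.
P5: S = E(K, 0x3) = 0x9; 0xC ⊕ 0x9 = 0x5.
Blocks that differ from the original plaintext: P3.

P1 = 0xF, P2 = 0x0, P3 = 0xE, P4 = 0xD, P5 = 0x5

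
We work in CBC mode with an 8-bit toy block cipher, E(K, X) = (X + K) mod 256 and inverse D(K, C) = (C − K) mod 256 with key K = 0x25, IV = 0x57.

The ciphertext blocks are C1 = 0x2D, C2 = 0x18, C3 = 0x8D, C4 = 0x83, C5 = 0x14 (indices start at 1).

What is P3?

P3 = 0x70

CBC decryption: P_i = D(K, C_i) ⊕ C_{i−1}, with C_{0} = IV.
P3: D(K, 0x8D) = 0x68; 0x68 ⊕ 0x18 = 0x70.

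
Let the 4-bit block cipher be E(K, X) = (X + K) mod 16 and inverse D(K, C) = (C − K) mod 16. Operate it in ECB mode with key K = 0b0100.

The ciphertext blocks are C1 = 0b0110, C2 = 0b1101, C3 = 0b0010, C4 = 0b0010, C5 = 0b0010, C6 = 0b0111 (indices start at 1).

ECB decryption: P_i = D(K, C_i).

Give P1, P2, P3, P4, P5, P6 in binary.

P1: D(K, 0b0110) = 0b0010.
P2: D(K, 0b1101) = 0b1001.
P3: D(K, 0b0010) = 0b1110.
P4: D(K, 0b0010) = 0b1110.
P5: D(K, 0b0010) = 0b1110.
P6: D(K, 0b0111) = 0b0011.

P1 = 0b0010, P2 = 0b1001, P3 = 0b1110, P4 = 0b1110, P5 = 0b1110, P6 = 0b0011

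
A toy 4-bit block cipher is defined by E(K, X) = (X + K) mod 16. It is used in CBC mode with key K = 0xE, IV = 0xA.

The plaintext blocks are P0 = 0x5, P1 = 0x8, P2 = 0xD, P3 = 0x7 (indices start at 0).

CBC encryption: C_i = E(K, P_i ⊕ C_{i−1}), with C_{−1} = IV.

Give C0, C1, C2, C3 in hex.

C0: P0 ⊕ 0xA = 0xF; E(K, 0xF) = 0xD.
C1: P1 ⊕ 0xD = 0x5; E(K, 0x5) = 0x3.
C2: P2 ⊕ 0x3 = 0xE; E(K, 0xE) = 0xC.
C3: P3 ⊕ 0xC = 0xB; E(K, 0xB) = 0x9.

C0 = 0xD, C1 = 0x3, C2 = 0xC, C3 = 0x9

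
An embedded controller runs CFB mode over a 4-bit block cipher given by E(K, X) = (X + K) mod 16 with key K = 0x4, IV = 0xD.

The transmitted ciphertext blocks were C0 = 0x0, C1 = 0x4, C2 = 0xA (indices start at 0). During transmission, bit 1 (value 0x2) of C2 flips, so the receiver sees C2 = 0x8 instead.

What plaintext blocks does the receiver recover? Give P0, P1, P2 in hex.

CFB decryption: P_i = C_i ⊕ E(K, C_{i−1}), with C_{−1} = IV.
Only C2 changed, to 0x8. In CFB, a change in C_i flips the same bit in P_i and garbles P_{i+1}. Decrypting the received ciphertext:
P0: E(K, 0xD) = 0x1; 0x0 ⊕ 0x1 = 0x1.
P1: E(K, 0x0) = 0x4; 0x4 ⊕ 0x4 = 0x0.
P2: E(K, 0x4) = 0x8; 0x8 ⊕ 0x8 = 0x0.
Blocks that differ from the original plaintext: P2.

P0 = 0x1, P1 = 0x0, P2 = 0x0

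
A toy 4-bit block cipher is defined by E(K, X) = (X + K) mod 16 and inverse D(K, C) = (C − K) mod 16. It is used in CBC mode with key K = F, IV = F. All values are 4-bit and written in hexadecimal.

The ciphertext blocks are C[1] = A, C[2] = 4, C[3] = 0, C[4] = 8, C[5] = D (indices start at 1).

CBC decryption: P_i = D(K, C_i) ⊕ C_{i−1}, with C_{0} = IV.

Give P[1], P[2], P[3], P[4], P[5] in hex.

P[1] = 4, P[2] = F, P[3] = 5, P[4] = 9, P[5] = 6

P[1]: D(K, A) = B; B ⊕ F = 4.
P[2]: D(K, 4) = 5; 5 ⊕ A = F.
P[3]: D(K, 0) = 1; 1 ⊕ 4 = 5.
P[4]: D(K, 8) = 9; 9 ⊕ 0 = 9.
P[5]: D(K, D) = E; E ⊕ 8 = 6.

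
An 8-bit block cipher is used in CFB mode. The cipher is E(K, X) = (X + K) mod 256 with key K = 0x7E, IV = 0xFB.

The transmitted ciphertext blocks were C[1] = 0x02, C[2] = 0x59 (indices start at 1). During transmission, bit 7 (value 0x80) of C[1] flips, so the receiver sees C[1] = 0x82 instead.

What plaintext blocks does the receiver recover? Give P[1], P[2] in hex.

CFB decryption: P_i = C_i ⊕ E(K, C_{i−1}), with C_{0} = IV.
Only C[1] changed, to 0x82. In CFB, a change in C_i flips the same bit in P_i and garbles P_{i+1}. Decrypting the received ciphertext:
P[1]: E(K, 0xFB) = 0x79; 0x82 ⊕ 0x79 = 0xFB.
P[2]: E(K, 0x82) = 0x00; 0x59 ⊕ 0x00 = 0x59.
Blocks that differ from the original plaintext: P[1], P[2].

P[1] = 0xFB, P[2] = 0x59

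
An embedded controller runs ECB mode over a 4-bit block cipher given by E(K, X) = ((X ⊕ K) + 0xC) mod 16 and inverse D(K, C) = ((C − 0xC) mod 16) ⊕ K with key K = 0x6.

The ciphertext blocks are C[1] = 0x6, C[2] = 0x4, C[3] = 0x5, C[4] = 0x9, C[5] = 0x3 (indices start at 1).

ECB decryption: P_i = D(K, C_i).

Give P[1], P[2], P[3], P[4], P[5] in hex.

P[1] = 0xC, P[2] = 0xE, P[3] = 0xF, P[4] = 0xB, P[5] = 0x1

P[1]: D(K, 0x6) = 0xC.
P[2]: D(K, 0x4) = 0xE.
P[3]: D(K, 0x5) = 0xF.
P[4]: D(K, 0x9) = 0xB.
P[5]: D(K, 0x3) = 0x1.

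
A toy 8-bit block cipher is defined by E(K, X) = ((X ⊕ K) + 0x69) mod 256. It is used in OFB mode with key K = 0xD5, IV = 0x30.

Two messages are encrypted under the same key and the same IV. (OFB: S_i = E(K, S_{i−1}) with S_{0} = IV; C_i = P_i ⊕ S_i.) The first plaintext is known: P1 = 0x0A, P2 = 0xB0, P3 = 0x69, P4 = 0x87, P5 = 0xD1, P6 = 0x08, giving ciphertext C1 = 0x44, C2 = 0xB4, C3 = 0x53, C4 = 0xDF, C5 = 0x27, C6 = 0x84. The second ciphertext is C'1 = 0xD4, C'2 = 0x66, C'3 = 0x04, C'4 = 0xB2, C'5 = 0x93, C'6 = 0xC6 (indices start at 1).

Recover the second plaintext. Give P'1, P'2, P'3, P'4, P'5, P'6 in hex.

P'1 = 0x9A, P'2 = 0x62, P'3 = 0x3E, P'4 = 0xEA, P'5 = 0x65, P'6 = 0x4A

In OFB with a reused IV, both messages share the same keystream S_i, so C_i ⊕ C'_i = P_i ⊕ P'_i and thus P'_i = P_i ⊕ C_i ⊕ C'_i.
P'1: 0x0A ⊕ 0x44 ⊕ 0xD4 = 0x9A.
P'2: 0xB0 ⊕ 0xB4 ⊕ 0x66 = 0x62.
P'3: 0x69 ⊕ 0x53 ⊕ 0x04 = 0x3E.
P'4: 0x87 ⊕ 0xDF ⊕ 0xB2 = 0xEA.
P'5: 0xD1 ⊕ 0x27 ⊕ 0x93 = 0x65.
P'6: 0x08 ⊕ 0x84 ⊕ 0xC6 = 0x4A.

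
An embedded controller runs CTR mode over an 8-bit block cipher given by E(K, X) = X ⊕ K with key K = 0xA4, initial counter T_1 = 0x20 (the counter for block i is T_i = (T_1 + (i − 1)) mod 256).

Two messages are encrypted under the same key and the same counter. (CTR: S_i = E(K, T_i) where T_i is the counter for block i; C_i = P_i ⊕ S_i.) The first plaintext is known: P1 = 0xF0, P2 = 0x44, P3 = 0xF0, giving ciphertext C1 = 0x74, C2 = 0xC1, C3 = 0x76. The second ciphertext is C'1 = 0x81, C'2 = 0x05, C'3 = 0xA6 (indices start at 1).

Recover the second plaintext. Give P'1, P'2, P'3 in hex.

P'1 = 0x05, P'2 = 0x80, P'3 = 0x20

In CTR with a reused counter, both messages share the same keystream S_i, so C_i ⊕ C'_i = P_i ⊕ P'_i and thus P'_i = P_i ⊕ C_i ⊕ C'_i.
P'1: 0xF0 ⊕ 0x74 ⊕ 0x81 = 0x05.
P'2: 0x44 ⊕ 0xC1 ⊕ 0x05 = 0x80.
P'3: 0xF0 ⊕ 0x76 ⊕ 0xA6 = 0x20.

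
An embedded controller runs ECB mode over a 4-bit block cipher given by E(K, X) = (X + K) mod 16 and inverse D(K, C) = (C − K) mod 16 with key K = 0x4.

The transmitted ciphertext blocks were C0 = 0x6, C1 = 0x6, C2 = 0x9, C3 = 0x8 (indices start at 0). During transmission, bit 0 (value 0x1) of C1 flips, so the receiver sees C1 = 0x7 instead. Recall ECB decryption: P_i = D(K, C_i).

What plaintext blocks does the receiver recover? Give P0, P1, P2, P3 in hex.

P0 = 0x2, P1 = 0x3, P2 = 0x5, P3 = 0x4

Only C1 changed, to 0x7. In ECB, a change in C_i affects only P_i. Decrypting the received ciphertext:
P0: D(K, 0x6) = 0x2.
P1: D(K, 0x7) = 0x3.
P2: D(K, 0x9) = 0x5.
P3: D(K, 0x8) = 0x4.
Blocks that differ from the original plaintext: P1.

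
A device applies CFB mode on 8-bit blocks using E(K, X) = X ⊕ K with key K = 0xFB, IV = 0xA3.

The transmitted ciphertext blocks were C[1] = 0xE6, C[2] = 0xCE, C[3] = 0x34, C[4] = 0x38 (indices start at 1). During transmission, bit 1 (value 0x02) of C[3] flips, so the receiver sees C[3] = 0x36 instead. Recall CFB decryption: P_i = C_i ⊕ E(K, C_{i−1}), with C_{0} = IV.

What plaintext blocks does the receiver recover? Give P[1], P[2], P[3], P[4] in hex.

P[1] = 0xBE, P[2] = 0xD3, P[3] = 0x03, P[4] = 0xF5

Only C[3] changed, to 0x36. In CFB, a change in C_i flips the same bit in P_i and garbles P_{i+1}. Decrypting the received ciphertext:
P[1]: E(K, 0xA3) = 0x58; 0xE6 ⊕ 0x58 = 0xBE.
P[2]: E(K, 0xE6) = 0x1D; 0xCE ⊕ 0x1D = 0xD3.
P[3]: E(K, 0xCE) = 0x35; 0x36 ⊕ 0x35 = 0x03.
P[4]: E(K, 0x36) = 0xCD; 0x38 ⊕ 0xCD = 0xF5.
Blocks that differ from the original plaintext: P[3], P[4].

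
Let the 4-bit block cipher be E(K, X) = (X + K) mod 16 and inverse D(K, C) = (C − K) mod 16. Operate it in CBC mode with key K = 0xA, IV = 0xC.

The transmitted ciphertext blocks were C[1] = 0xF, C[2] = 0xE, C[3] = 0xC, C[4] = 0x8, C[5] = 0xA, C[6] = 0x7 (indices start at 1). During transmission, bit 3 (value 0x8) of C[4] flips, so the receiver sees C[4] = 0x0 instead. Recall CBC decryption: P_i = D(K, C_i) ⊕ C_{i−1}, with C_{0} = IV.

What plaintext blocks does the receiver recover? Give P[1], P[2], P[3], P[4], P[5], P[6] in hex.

P[1] = 0x9, P[2] = 0xB, P[3] = 0xC, P[4] = 0xA, P[5] = 0x0, P[6] = 0x7

Only C[4] changed, to 0x0. In CBC, a change in C_i garbles P_i and flips the same bit in P_{i+1}. Decrypting the received ciphertext:
P[1]: D(K, 0xF) = 0x5; 0x5 ⊕ 0xC = 0x9.
P[2]: D(K, 0xE) = 0x4; 0x4 ⊕ 0xF = 0xB.
P[3]: D(K, 0xC) = 0x2; 0x2 ⊕ 0xE = 0xC.
P[4]: D(K, 0x0) = 0x6; 0x6 ⊕ 0xC = 0xA.
P[5]: D(K, 0xA) = 0x0; 0x0 ⊕ 0x0 = 0x0.
P[6]: D(K, 0x7) = 0xD; 0xD ⊕ 0xA = 0x7.
Blocks that differ from the original plaintext: P[4], P[5].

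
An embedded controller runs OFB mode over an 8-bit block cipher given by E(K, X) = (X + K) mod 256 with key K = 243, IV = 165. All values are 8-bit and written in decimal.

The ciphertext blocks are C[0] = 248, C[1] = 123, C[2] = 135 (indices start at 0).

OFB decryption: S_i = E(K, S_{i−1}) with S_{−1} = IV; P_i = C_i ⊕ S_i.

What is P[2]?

P[2] = 249

P[0]: S = E(K, 165) = 152; 248 ⊕ 152 = 96.
P[1]: S = E(K, 152) = 139; 123 ⊕ 139 = 240.
P[2]: S = E(K, 139) = 126; 135 ⊕ 126 = 249.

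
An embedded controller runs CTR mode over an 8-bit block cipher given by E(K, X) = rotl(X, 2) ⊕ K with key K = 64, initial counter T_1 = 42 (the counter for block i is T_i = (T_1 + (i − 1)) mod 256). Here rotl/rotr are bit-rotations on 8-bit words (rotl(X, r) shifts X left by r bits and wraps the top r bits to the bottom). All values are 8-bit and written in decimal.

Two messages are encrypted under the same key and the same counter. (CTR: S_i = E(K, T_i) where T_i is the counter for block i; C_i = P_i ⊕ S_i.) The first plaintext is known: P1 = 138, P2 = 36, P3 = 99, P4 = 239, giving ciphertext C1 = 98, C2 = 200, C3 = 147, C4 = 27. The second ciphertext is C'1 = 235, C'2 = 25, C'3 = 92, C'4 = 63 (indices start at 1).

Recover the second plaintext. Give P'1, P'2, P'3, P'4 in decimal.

In CTR with a reused counter, both messages share the same keystream S_i, so C_i ⊕ C'_i = P_i ⊕ P'_i and thus P'_i = P_i ⊕ C_i ⊕ C'_i.
P'1: 138 ⊕ 98 ⊕ 235 = 3.
P'2: 36 ⊕ 200 ⊕ 25 = 245.
P'3: 99 ⊕ 147 ⊕ 92 = 172.
P'4: 239 ⊕ 27 ⊕ 63 = 203.

P'1 = 3, P'2 = 245, P'3 = 172, P'4 = 203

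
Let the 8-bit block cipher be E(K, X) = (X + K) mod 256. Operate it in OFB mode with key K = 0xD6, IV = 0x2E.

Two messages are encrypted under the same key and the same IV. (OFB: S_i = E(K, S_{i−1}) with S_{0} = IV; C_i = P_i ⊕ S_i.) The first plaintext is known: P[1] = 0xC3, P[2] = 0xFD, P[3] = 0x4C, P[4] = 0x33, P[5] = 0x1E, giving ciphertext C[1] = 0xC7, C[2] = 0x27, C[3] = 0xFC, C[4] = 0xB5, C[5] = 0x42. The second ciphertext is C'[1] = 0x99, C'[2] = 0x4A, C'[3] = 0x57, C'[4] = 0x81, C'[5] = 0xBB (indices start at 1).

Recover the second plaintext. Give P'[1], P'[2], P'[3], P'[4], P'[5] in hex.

In OFB with a reused IV, both messages share the same keystream S_i, so C_i ⊕ C'_i = P_i ⊕ P'_i and thus P'_i = P_i ⊕ C_i ⊕ C'_i.
P'[1]: 0xC3 ⊕ 0xC7 ⊕ 0x99 = 0x9D.
P'[2]: 0xFD ⊕ 0x27 ⊕ 0x4A = 0x90.
P'[3]: 0x4C ⊕ 0xFC ⊕ 0x57 = 0xE7.
P'[4]: 0x33 ⊕ 0xB5 ⊕ 0x81 = 0x07.
P'[5]: 0x1E ⊕ 0x42 ⊕ 0xBB = 0xE7.

P'[1] = 0x9D, P'[2] = 0x90, P'[3] = 0xE7, P'[4] = 0x07, P'[5] = 0xE7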